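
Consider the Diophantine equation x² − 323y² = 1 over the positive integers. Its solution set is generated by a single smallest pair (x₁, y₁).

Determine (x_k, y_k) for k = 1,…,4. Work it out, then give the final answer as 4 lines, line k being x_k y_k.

18 1
647 36
23274 1295
837217 46584

√323 = [17; 1,34, …], period ℓ=2 (even) → k=1
step 0: (17, 1)  from 17·(1,0) + (0,1)
step 1: (18, 1)  from 1·(17,1) + (1,0)
→ (18, 1).  Check: 18²=324, 323·1²=323, difference 1.
k=2:  x_2 = 18·18+323·1·1 = 647,  y_2 = 18·1+1·18 = 36
k=3:  x_3 = 18·647+323·1·36 = 23274,  y_3 = 18·36+1·647 = 1295
k=4:  x_4 = 18·23274+323·1·1295 = 837217,  y_4 = 18·1295+1·23274 = 46584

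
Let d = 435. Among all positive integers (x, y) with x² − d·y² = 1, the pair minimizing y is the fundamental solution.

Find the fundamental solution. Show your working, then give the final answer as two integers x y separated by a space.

146 7

√435 → a₀=20, period (1,5,1,40); ℓ=4 even so k=3
a_0=20:  p_0=20·1+0=20,  q_0=20·0+1=1
a_1=1:  p_1=1·20+1=21,  q_1=1·1+0=1
a_2=5:  p_2=5·21+20=125,  q_2=5·1+1=6
a_3=1:  p_3=1·125+21=146,  q_3=1·6+1=7
fundamental: x₁=146, y₁=7  (since 21316 − 435·49 = 1)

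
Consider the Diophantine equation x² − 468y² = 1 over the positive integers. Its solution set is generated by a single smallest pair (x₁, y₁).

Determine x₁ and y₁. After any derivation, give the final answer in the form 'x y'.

√468 → a₀=21, period (1,1,1,2,1,1,1,42); ℓ=8 even so k=7
step 0: (21, 1)  from 21·(1,0) + (0,1)
…
step 3: (65, 3)  from 1·(43,2) + (22,1)
step 4: (173, 8)  from 2·(65,3) + (43,2)
…
step 6: (411, 19)  from 1·(238,11) + (173,8)
step 7: (649, 30)  from 1·(411,19) + (238,11)
(x₁, y₁) = (649, 30);  649² − 468·30² = 1 ✓

649 30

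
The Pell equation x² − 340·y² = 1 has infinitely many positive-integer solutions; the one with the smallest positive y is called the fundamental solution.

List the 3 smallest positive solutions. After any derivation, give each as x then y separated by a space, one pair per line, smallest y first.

285769 15498
163327842721 8857695924
93348068572789129 5062509812995614

[18; 2,3,1,1,1,…,3,2,36] for √340; ℓ=14 ⇒ convergent index 13
a_0=18:  p_0=18·1+0=18,  q_0=18·0+1=1
…
a_3=1:  p_3=1·129+37=166,  q_3=1·7+2=9
…
a_6=1:  p_6=1·461+295=756,  q_6=1·25+16=41
a_7=8:  p_7=8·756+461=6509,  q_7=8·41+25=353
…
a_12=3:  p_12=3·34813+21039=125478,  q_12=3·1888+1141=6805
a_13=2:  p_13=2·125478+34813=285769,  q_13=2·6805+1888=15498
→ (285769, 15498).  Check: 285769²=81663921361, 340·15498²=81663921360, difference 1.
n=2: (285769,15498)∘(285769,15498) = (285769·285769+340·15498·15498, 285769·15498+15498·285769) = (163327842721,8857695924)
n=3: (163327842721,8857695924)∘(285769,15498) = (285769·163327842721+340·15498·8857695924, 285769·8857695924+15498·163327842721) = (93348068572789129,5062509812995614)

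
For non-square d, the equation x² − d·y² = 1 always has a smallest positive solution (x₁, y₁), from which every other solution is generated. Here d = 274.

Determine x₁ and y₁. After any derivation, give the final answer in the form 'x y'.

3959299 239190

d=274: √d = [16; 1,1,4,4,1,1,32] (ℓ=7, odd), read p_13/q_13
i=0: a=16 ⇒ p=16, q=1
…
i=2: a=1 ⇒ p=33, q=2
…
i=5: a=1 ⇒ p=778, q=47
i=6: a=1 ⇒ p=1407, q=85
i=7: a=32 ⇒ p=45802, q=2767
i=8: a=1 ⇒ p=47209, q=2852
i=9: a=1 ⇒ p=93011, q=5619
…
i=11: a=4 ⇒ p=1770023, q=106931
i=12: a=1 ⇒ p=2189276, q=132259
i=13: a=1 ⇒ p=3959299, q=239190
(x₁, y₁) = (3959299, 239190);  3959299² − 274·239190² = 1 ✓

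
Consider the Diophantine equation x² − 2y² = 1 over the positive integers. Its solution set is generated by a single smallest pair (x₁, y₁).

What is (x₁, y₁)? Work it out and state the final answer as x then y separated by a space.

[1; 2] for √2; ℓ=1 ⇒ convergent index 1
i=0: a=1 ⇒ p=1, q=1
i=1: a=2 ⇒ p=3, q=2
fundamental: x₁=3, y₁=2  (since 9 − 2·4 = 1)

3 2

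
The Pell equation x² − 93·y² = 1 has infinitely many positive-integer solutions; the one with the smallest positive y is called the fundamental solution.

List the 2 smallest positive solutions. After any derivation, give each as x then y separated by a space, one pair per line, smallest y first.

d=93: √d = [9; 1,1,1,4,6,4,1,1,1,18] (ℓ=10, even), read p_9/q_9
k=0  a_k=9  p_k/q_k = 9/1
k=1  a_k=1  p_k/q_k = 10/1
…
k=7  a_k=1  p_k/q_k = 4330/449
k=8  a_k=1  p_k/q_k = 7821/811
k=9  a_k=1  p_k/q_k = 12151/1260
fundamental: x₁=12151, y₁=1260  (since 147646801 − 93·1587600 = 1)
(x_2, y_2) = (12151·12151 + 93·1260·1260, 12151·1260 + 1260·12151) = (295293601, 30620520)

12151 1260
295293601 30620520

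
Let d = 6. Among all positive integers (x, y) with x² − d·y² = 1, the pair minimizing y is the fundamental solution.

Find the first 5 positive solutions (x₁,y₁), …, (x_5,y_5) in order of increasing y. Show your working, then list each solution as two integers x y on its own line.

[2; 2,4] for √6; ℓ=2 ⇒ convergent index 1
a_0=2:  p_0=2·1+0=2,  q_0=2·0+1=1
a_1=2:  p_1=2·2+1=5,  q_1=2·1+0=2
(x₁, y₁) = (5, 2);  5² − 6·2² = 1 ✓
n=2: (5,2)∘(5,2) = (5·5+6·2·2, 5·2+2·5) = (49,20)
n=3: (49,20)∘(5,2) = (5·49+6·2·20, 5·20+2·49) = (485,198)
n=4: (485,198)∘(5,2) = (5·485+6·2·198, 5·198+2·485) = (4801,1960)
n=5: (4801,1960)∘(5,2) = (5·4801+6·2·1960, 5·1960+2·4801) = (47525,19402)

5 2
49 20
485 198
4801 1960
47525 19402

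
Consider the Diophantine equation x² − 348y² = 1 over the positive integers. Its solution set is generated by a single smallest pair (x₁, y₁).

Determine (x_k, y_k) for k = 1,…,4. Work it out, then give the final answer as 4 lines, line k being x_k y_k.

1567 84
4910977 263256
15391000351 825044220
48235390189057 2585688322224

d=348: √d = [18; 1,1,1,8,1,1,1,36] (ℓ=8, even), read p_7/q_7
a_0=18:  p_0=18·1+0=18,  q_0=18·0+1=1
a_1=1:  p_1=1·18+1=19,  q_1=1·1+0=1
…
a_3=1:  p_3=1·37+19=56,  q_3=1·2+1=3
a_4=8:  p_4=8·56+37=485,  q_4=8·3+2=26
a_5=1:  p_5=1·485+56=541,  q_5=1·26+3=29
a_6=1:  p_6=1·541+485=1026,  q_6=1·29+26=55
a_7=1:  p_7=1·1026+541=1567,  q_7=1·55+29=84
(x₁, y₁) = (1567, 84);  1567² − 348·84² = 1 ✓
k=2:  x_2 = 1567·1567+348·84·84 = 4910977,  y_2 = 1567·84+84·1567 = 263256
k=3:  x_3 = 1567·4910977+348·84·263256 = 15391000351,  y_3 = 1567·263256+84·4910977 = 825044220
k=4:  x_4 = 1567·15391000351+348·84·825044220 = 48235390189057,  y_4 = 1567·825044220+84·15391000351 = 2585688322224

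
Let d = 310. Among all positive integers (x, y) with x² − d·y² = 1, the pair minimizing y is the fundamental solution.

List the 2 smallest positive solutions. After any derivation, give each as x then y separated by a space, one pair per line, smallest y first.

848719 48204
1440647881921 81823301352

[17; 1,1,1,1,5,…,1,1,34] for √310; ℓ=16 ⇒ convergent index 15
step 0: (17, 1)  from 17·(1,0) + (0,1)
step 1: (18, 1)  from 1·(17,1) + (1,0)
…
step 10: (28928, 1643)  from 3·(7747,440) + (5687,323)
…
step 14: (515017, 29251)  from 1·(333702,18953) + (181315,10298)
step 15: (848719, 48204)  from 1·(515017,29251) + (333702,18953)
(x₁, y₁) = (848719, 48204);  848719² − 310·48204² = 1 ✓
(x_2, y_2) = (848719·848719 + 310·48204·48204, 848719·48204 + 48204·848719) = (1440647881921, 81823301352)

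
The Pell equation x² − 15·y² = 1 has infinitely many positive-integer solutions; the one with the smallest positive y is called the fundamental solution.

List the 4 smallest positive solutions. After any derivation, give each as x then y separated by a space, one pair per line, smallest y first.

4 1
31 8
244 63
1921 496

d=15: √d = [3; 1,6] (ℓ=2, even), read p_1/q_1
k=0  a_k=3  p_k/q_k = 3/1
k=1  a_k=1  p_k/q_k = 4/1
(x₁, y₁) = (4, 1);  4² − 15·1² = 1 ✓
n=2: (4,1)∘(4,1) = (4·4+15·1·1, 4·1+1·4) = (31,8)
n=3: (31,8)∘(4,1) = (4·31+15·1·8, 4·8+1·31) = (244,63)
n=4: (244,63)∘(4,1) = (4·244+15·1·63, 4·63+1·244) = (1921,496)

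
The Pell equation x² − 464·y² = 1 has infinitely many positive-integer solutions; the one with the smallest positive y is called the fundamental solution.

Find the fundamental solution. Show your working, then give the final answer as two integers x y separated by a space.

d=464: √d = [21; 1,1,5,1,1,1,5,1,1,42] (ℓ=10, even), read p_9/q_9
i=0: a=21 ⇒ p=21, q=1
i=1: a=1 ⇒ p=22, q=1
…
i=3: a=5 ⇒ p=237, q=11
i=4: a=1 ⇒ p=280, q=13
i=5: a=1 ⇒ p=517, q=24
…
i=8: a=1 ⇒ p=5299, q=246
i=9: a=1 ⇒ p=9801, q=455
(x₁, y₁) = (9801, 455);  9801² − 464·455² = 1 ✓

9801 455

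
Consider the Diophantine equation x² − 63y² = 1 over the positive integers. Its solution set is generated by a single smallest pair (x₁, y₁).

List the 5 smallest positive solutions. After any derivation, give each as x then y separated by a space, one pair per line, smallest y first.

√63 → a₀=7, period (1,14); ℓ=2 even so k=1
step 0: (7, 1)  from 7·(1,0) + (0,1)
step 1: (8, 1)  from 1·(7,1) + (1,0)
(x₁, y₁) = (8, 1);  8² − 63·1² = 1 ✓
n=2: (8,1)∘(8,1) = (8·8+63·1·1, 8·1+1·8) = (127,16)
n=3: (127,16)∘(8,1) = (8·127+63·1·16, 8·16+1·127) = (2024,255)
n=4: (2024,255)∘(8,1) = (8·2024+63·1·255, 8·255+1·2024) = (32257,4064)
n=5: (32257,4064)∘(8,1) = (8·32257+63·1·4064, 8·4064+1·32257) = (514088,64769)

8 1
127 16
2024 255
32257 4064
514088 64769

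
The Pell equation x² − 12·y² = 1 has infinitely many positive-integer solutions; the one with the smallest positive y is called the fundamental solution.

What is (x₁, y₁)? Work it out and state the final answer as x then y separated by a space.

d=12: √d = [3; 2,6] (ℓ=2, even), read p_1/q_1
a_0=3:  p_0=3·1+0=3,  q_0=3·0+1=1
a_1=2:  p_1=2·3+1=7,  q_1=2·1+0=2
fundamental: x₁=7, y₁=2  (since 49 − 12·4 = 1)

7 2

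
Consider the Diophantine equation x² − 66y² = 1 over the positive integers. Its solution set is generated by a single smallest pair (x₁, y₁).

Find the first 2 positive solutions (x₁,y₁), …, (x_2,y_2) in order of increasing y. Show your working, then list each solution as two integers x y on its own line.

65 8
8449 1040

[8; 8,16] for √66; ℓ=2 ⇒ convergent index 1
i=0: a=8 ⇒ p=8, q=1
i=1: a=8 ⇒ p=65, q=8
(x₁, y₁) = (65, 8);  65² − 66·8² = 1 ✓
(x_2, y_2) = (65·65 + 66·8·8, 65·8 + 8·65) = (8449, 1040)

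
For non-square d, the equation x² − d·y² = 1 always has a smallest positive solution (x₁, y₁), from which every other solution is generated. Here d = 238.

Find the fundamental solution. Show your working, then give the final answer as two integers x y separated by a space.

11663 756

√238 = [15; 2,2,1,14,1,2,2,30, …], period ℓ=8 (even) → k=7
step 0: (15, 1)  from 15·(1,0) + (0,1)
step 1: (31, 2)  from 2·(15,1) + (1,0)
…
step 3: (108, 7)  from 1·(77,5) + (31,2)
step 4: (1589, 103)  from 14·(108,7) + (77,5)
…
step 6: (4983, 323)  from 2·(1697,110) + (1589,103)
step 7: (11663, 756)  from 2·(4983,323) + (1697,110)
→ (11663, 756).  Check: 11663²=136025569, 238·756²=136025568, difference 1.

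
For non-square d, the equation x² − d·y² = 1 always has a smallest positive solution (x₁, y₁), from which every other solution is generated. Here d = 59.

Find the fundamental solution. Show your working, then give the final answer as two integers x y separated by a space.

d=59: √d = [7; 1,2,7,2,1,14] (ℓ=6, even), read p_5/q_5
step 0: (7, 1)  from 7·(1,0) + (0,1)
…
step 2: (23, 3)  from 2·(8,1) + (7,1)
step 3: (169, 22)  from 7·(23,3) + (8,1)
step 4: (361, 47)  from 2·(169,22) + (23,3)
step 5: (530, 69)  from 1·(361,47) + (169,22)
fundamental: x₁=530, y₁=69  (since 280900 − 59·4761 = 1)

530 69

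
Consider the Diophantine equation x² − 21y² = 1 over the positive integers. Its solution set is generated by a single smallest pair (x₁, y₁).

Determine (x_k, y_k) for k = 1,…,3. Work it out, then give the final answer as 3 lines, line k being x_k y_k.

[4; 1,1,2,1,1,8] for √21; ℓ=6 ⇒ convergent index 5
k=0  a_k=4  p_k/q_k = 4/1
k=1  a_k=1  p_k/q_k = 5/1
k=2  a_k=1  p_k/q_k = 9/2
k=3  a_k=2  p_k/q_k = 23/5
k=4  a_k=1  p_k/q_k = 32/7
k=5  a_k=1  p_k/q_k = 55/12
→ (55, 12).  Check: 55²=3025, 21·12²=3024, difference 1.
(x_2, y_2) = (55·55 + 21·12·12, 55·12 + 12·55) = (6049, 1320)
(x_3, y_3) = (55·6049 + 21·12·1320, 55·1320 + 12·6049) = (665335, 145188)

55 12
6049 1320
665335 145188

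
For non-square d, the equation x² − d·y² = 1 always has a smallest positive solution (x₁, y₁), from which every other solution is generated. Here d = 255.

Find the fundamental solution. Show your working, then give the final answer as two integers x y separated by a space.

√255 → a₀=15, period (1,30); ℓ=2 even so k=1
i=0: a=15 ⇒ p=15, q=1
i=1: a=1 ⇒ p=16, q=1
→ (16, 1).  Check: 16²=256, 255·1²=255, difference 1.

16 1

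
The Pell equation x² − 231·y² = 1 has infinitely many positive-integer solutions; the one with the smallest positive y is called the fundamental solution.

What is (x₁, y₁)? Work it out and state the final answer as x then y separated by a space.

76 5

d=231: √d = [15; 5,30] (ℓ=2, even), read p_1/q_1
a_0=15:  p_0=15·1+0=15,  q_0=15·0+1=1
a_1=5:  p_1=5·15+1=76,  q_1=5·1+0=5
(x₁, y₁) = (76, 5);  76² − 231·5² = 1 ✓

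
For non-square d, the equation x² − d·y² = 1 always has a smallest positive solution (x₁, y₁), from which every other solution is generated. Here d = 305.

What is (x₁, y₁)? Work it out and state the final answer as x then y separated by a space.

489 28

√305 = [17; 2,6,2,34, …], period ℓ=4 (even) → k=3
a_0=17:  p_0=17·1+0=17,  q_0=17·0+1=1
a_1=2:  p_1=2·17+1=35,  q_1=2·1+0=2
a_2=6:  p_2=6·35+17=227,  q_2=6·2+1=13
a_3=2:  p_3=2·227+35=489,  q_3=2·13+2=28
fundamental: x₁=489, y₁=28  (since 239121 − 305·784 = 1)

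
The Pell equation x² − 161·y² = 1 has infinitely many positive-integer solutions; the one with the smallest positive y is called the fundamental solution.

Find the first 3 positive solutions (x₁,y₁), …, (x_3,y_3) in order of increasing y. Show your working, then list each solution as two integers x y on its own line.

11775 928
277301249 21854400
6530444402175 514671119072

√161 → a₀=12, period (1,2,4,1,2,1,4,2,1,24); ℓ=10 even so k=9
i=0: a=12 ⇒ p=12, q=1
…
i=2: a=2 ⇒ p=38, q=3
i=3: a=4 ⇒ p=165, q=13
i=4: a=1 ⇒ p=203, q=16
i=5: a=2 ⇒ p=571, q=45
i=6: a=1 ⇒ p=774, q=61
i=7: a=4 ⇒ p=3667, q=289
i=8: a=2 ⇒ p=8108, q=639
i=9: a=1 ⇒ p=11775, q=928
(x₁, y₁) = (11775, 928);  11775² − 161·928² = 1 ✓
(11775+928√161)^2 = 277301249 + 21854400√161
(11775+928√161)^3 = 6530444402175 + 514671119072√161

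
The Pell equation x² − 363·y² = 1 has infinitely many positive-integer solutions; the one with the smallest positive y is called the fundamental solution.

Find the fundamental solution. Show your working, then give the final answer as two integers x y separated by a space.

362 19

√363 → a₀=19, period (19,38); ℓ=2 even so k=1
step 0: (19, 1)  from 19·(1,0) + (0,1)
step 1: (362, 19)  from 19·(19,1) + (1,0)
fundamental: x₁=362, y₁=19  (since 131044 − 363·361 = 1)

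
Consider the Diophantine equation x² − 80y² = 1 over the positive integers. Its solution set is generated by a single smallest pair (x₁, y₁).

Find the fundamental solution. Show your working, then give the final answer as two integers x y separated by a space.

9 1

√80 = [8; 1,16, …], period ℓ=2 (even) → k=1
step 0: (8, 1)  from 8·(1,0) + (0,1)
step 1: (9, 1)  from 1·(8,1) + (1,0)
fundamental: x₁=9, y₁=1  (since 81 − 80·1 = 1)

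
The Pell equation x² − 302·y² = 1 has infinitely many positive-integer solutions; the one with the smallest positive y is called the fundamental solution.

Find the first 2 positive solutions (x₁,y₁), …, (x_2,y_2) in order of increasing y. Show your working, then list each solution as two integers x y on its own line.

[17; 2,1,1,1,4,…,1,2,34] for √302; ℓ=16 ⇒ convergent index 15
i=0: a=17 ⇒ p=17, q=1
…
i=14: a=1 ⇒ p=1617193, q=93059
i=15: a=2 ⇒ p=4276623, q=246092
(x₁, y₁) = (4276623, 246092);  4276623² − 302·246092² = 1 ✓
(4276623+246092√302)^2 = 36579008568257 + 2104885414632√302

4276623 246092
36579008568257 2104885414632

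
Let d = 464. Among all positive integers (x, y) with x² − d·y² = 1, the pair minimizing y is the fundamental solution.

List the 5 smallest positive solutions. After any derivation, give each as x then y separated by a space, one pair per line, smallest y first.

√464 = [21; 1,1,5,1,1,1,5,1,1,42, …], period ℓ=10 (even) → k=9
i=0: a=21 ⇒ p=21, q=1
…
i=3: a=5 ⇒ p=237, q=11
i=4: a=1 ⇒ p=280, q=13
i=5: a=1 ⇒ p=517, q=24
i=6: a=1 ⇒ p=797, q=37
i=7: a=5 ⇒ p=4502, q=209
i=8: a=1 ⇒ p=5299, q=246
i=9: a=1 ⇒ p=9801, q=455
→ (9801, 455).  Check: 9801²=96059601, 464·455²=96059600, difference 1.
n=2: (9801,455)∘(9801,455) = (9801·9801+464·455·455, 9801·455+455·9801) = (192119201,8918910)
n=3: (192119201,8918910)∘(9801,455) = (9801·192119201+464·455·8918910, 9801·8918910+455·192119201) = (3765920568201,174828473365)
n=4: (3765920568201,174828473365)∘(9801,455) = (9801·3765920568201+464·455·174828473365, 9801·174828473365+455·3765920568201) = (73819574785756801,3426987725981820)
n=5: (73819574785756801,3426987725981820)∘(9801,455) = (9801·73819574785756801+464·455·3426987725981820, 9801·3426987725981820+455·73819574785756801) = (1447011301184484245001,67175813229867162275)

9801 455
192119201 8918910
3765920568201 174828473365
73819574785756801 3426987725981820
1447011301184484245001 67175813229867162275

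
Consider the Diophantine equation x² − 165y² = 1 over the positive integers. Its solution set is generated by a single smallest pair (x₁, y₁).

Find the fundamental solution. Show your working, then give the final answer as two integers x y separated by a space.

√165 = [12; 1,5,2,5,1,24, …], period ℓ=6 (even) → k=5
k=0  a_k=12  p_k/q_k = 12/1
…
k=2  a_k=5  p_k/q_k = 77/6
…
k=4  a_k=5  p_k/q_k = 912/71
k=5  a_k=1  p_k/q_k = 1079/84
→ (1079, 84).  Check: 1079²=1164241, 165·84²=1164240, difference 1.

1079 84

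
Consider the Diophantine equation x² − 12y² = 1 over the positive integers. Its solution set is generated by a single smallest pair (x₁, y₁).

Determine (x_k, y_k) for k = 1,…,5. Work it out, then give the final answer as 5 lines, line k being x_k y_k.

√12 = [3; 2,6, …], period ℓ=2 (even) → k=1
i=0: a=3 ⇒ p=3, q=1
i=1: a=2 ⇒ p=7, q=2
(x₁, y₁) = (7, 2);  7² − 12·2² = 1 ✓
(7+2√12)^2 = 97 + 28√12
(7+2√12)^3 = 1351 + 390√12
(7+2√12)^4 = 18817 + 5432√12
(7+2√12)^5 = 262087 + 75658√12

7 2
97 28
1351 390
18817 5432
262087 75658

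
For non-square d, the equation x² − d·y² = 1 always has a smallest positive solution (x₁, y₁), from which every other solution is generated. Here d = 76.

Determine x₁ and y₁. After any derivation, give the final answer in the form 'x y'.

[8; 1,2,1,1,5,4,5,1,1,2,1,16] for √76; ℓ=12 ⇒ convergent index 11
a_0=8:  p_0=8·1+0=8,  q_0=8·0+1=1
a_1=1:  p_1=1·8+1=9,  q_1=1·1+0=1
a_2=2:  p_2=2·9+8=26,  q_2=2·1+1=3
…
a_4=1:  p_4=1·35+26=61,  q_4=1·4+3=7
a_5=5:  p_5=5·61+35=340,  q_5=5·7+4=39
…
a_7=5:  p_7=5·1421+340=7445,  q_7=5·163+39=854
…
a_10=2:  p_10=2·16311+8866=41488,  q_10=2·1871+1017=4759
a_11=1:  p_11=1·41488+16311=57799,  q_11=1·4759+1871=6630
(x₁, y₁) = (57799, 6630);  57799² − 76·6630² = 1 ✓

57799 6630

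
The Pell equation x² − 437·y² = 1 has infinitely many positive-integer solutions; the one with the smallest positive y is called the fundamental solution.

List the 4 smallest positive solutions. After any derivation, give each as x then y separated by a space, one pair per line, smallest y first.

√437 → a₀=20, period (1,9,2,9,1,40); ℓ=6 even so k=5
k=0  a_k=20  p_k/q_k = 20/1
k=1  a_k=1  p_k/q_k = 21/1
…
k=4  a_k=9  p_k/q_k = 4160/199
k=5  a_k=1  p_k/q_k = 4599/220
(x₁, y₁) = (4599, 220);  4599² − 437·220² = 1 ✓
n=2: (4599,220)∘(4599,220) = (4599·4599+437·220·220, 4599·220+220·4599) = (42301601,2023560)
n=3: (42301601,2023560)∘(4599,220) = (4599·42301601+437·220·2023560, 4599·2023560+220·42301601) = (389090121399,18612704660)
n=4: (389090121399,18612704660)∘(4599,220) = (4599·389090121399+437·220·18612704660, 4599·18612704660+220·389090121399) = (3578850894326401,171199655439120)

4599 220
42301601 2023560
389090121399 18612704660
3578850894326401 171199655439120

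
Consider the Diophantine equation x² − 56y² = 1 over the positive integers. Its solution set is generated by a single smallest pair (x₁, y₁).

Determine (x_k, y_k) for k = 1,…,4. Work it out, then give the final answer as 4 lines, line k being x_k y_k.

15 2
449 60
13455 1798
403201 53880

√56 = [7; 2,14, …], period ℓ=2 (even) → k=1
i=0: a=7 ⇒ p=7, q=1
i=1: a=2 ⇒ p=15, q=2
fundamental: x₁=15, y₁=2  (since 225 − 56·4 = 1)
(15+2√56)^2 = 449 + 60√56
(15+2√56)^3 = 13455 + 1798√56
(15+2√56)^4 = 403201 + 53880√56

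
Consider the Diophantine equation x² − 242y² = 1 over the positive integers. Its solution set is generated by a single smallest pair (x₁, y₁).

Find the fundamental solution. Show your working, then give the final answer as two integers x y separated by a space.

[15; 1,1,3,1,14,1,3,1,1,30] for √242; ℓ=10 ⇒ convergent index 9
step 0: (15, 1)  from 15·(1,0) + (0,1)
step 1: (16, 1)  from 1·(15,1) + (1,0)
…
step 3: (109, 7)  from 3·(31,2) + (16,1)
step 4: (140, 9)  from 1·(109,7) + (31,2)
step 5: (2069, 133)  from 14·(140,9) + (109,7)
step 6: (2209, 142)  from 1·(2069,133) + (140,9)
…
step 8: (10905, 701)  from 1·(8696,559) + (2209,142)
step 9: (19601, 1260)  from 1·(10905,701) + (8696,559)
fundamental: x₁=19601, y₁=1260  (since 384199201 − 242·1587600 = 1)

19601 1260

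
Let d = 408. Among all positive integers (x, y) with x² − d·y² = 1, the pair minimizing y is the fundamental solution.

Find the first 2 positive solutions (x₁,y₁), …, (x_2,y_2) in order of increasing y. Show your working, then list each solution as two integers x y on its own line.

101 5
20401 1010

[20; 5,40] for √408; ℓ=2 ⇒ convergent index 1
i=0: a=20 ⇒ p=20, q=1
i=1: a=5 ⇒ p=101, q=5
(x₁, y₁) = (101, 5);  101² − 408·5² = 1 ✓
k=2:  x_2 = 101·101+408·5·5 = 20401,  y_2 = 101·5+5·101 = 1010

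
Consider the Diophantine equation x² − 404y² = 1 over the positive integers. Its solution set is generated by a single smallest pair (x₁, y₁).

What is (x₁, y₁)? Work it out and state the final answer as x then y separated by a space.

[20; 10,40] for √404; ℓ=2 ⇒ convergent index 1
step 0: (20, 1)  from 20·(1,0) + (0,1)
step 1: (201, 10)  from 10·(20,1) + (1,0)
→ (201, 10).  Check: 201²=40401, 404·10²=40400, difference 1.

201 10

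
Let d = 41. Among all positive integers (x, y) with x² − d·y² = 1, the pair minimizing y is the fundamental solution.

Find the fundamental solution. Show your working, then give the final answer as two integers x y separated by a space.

d=41: √d = [6; 2,2,12] (ℓ=3, odd), read p_5/q_5
i=0: a=6 ⇒ p=6, q=1
…
i=4: a=2 ⇒ p=826, q=129
i=5: a=2 ⇒ p=2049, q=320
(x₁, y₁) = (2049, 320);  2049² − 41·320² = 1 ✓

2049 320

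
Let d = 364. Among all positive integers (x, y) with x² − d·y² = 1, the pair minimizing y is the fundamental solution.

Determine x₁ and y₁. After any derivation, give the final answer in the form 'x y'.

√364 → a₀=19, period (12,1,2,3,1,8,1,3,2,1,12,38); ℓ=12 even so k=11
step 0: (19, 1)  from 19·(1,0) + (0,1)
step 1: (229, 12)  from 12·(19,1) + (1,0)
…
step 5: (3148, 165)  from 1·(2423,127) + (725,38)
…
step 9: (270499, 14178)  from 2·(119872,6283) + (30755,1612)
step 10: (390371, 20461)  from 1·(270499,14178) + (119872,6283)
step 11: (4954951, 259710)  from 12·(390371,20461) + (270499,14178)
fundamental: x₁=4954951, y₁=259710  (since 24551539412401 − 364·67449284100 = 1)

4954951 259710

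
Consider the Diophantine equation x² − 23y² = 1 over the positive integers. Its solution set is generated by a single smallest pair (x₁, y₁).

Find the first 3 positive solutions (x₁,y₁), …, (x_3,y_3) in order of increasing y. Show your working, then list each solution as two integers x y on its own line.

24 5
1151 240
55224 11515

[4; 1,3,1,8] for √23; ℓ=4 ⇒ convergent index 3
step 0: (4, 1)  from 4·(1,0) + (0,1)
step 1: (5, 1)  from 1·(4,1) + (1,0)
step 2: (19, 4)  from 3·(5,1) + (4,1)
step 3: (24, 5)  from 1·(19,4) + (5,1)
fundamental: x₁=24, y₁=5  (since 576 − 23·25 = 1)
(x_2, y_2) = (24·24 + 23·5·5, 24·5 + 5·24) = (1151, 240)
(x_3, y_3) = (24·1151 + 23·5·240, 24·240 + 5·1151) = (55224, 11515)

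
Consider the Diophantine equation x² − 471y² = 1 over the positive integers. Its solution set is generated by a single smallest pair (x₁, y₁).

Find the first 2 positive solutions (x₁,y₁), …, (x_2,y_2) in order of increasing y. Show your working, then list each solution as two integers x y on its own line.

7838695 361188
122890278606049 5662485139320

[21; 1,2,2,1,3,…,2,1,42] for √471; ℓ=14 ⇒ convergent index 13
i=0: a=21 ⇒ p=21, q=1
…
i=5: a=3 ⇒ p=803, q=37
i=6: a=4 ⇒ p=3429, q=158
…
i=12: a=2 ⇒ p=5506953, q=253747
i=13: a=1 ⇒ p=7838695, q=361188
→ (7838695, 361188).  Check: 7838695²=61445139303025, 471·361188²=61445139303024, difference 1.
n=2: (7838695,361188)∘(7838695,361188) = (7838695·7838695+471·361188·361188, 7838695·361188+361188·7838695) = (122890278606049,5662485139320)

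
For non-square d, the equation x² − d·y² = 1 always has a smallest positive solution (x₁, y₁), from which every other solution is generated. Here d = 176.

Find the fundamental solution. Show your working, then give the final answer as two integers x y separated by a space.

199 15

[13; 3,1,3,26] for √176; ℓ=4 ⇒ convergent index 3
a_0=13:  p_0=13·1+0=13,  q_0=13·0+1=1
a_1=3:  p_1=3·13+1=40,  q_1=3·1+0=3
a_2=1:  p_2=1·40+13=53,  q_2=1·3+1=4
a_3=3:  p_3=3·53+40=199,  q_3=3·4+3=15
(x₁, y₁) = (199, 15);  199² − 176·15² = 1 ✓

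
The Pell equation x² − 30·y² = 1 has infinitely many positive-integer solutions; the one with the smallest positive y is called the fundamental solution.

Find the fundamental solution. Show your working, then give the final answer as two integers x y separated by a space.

√30 → a₀=5, period (2,10); ℓ=2 even so k=1
k=0  a_k=5  p_k/q_k = 5/1
k=1  a_k=2  p_k/q_k = 11/2
→ (11, 2).  Check: 11²=121, 30·2²=120, difference 1.

11 2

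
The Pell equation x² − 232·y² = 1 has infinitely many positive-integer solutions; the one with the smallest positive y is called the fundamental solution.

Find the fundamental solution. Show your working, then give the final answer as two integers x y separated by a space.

19603 1287

[15; 4,3,7,3,4,30] for √232; ℓ=6 ⇒ convergent index 5
step 0: (15, 1)  from 15·(1,0) + (0,1)
step 1: (61, 4)  from 4·(15,1) + (1,0)
step 2: (198, 13)  from 3·(61,4) + (15,1)
step 3: (1447, 95)  from 7·(198,13) + (61,4)
step 4: (4539, 298)  from 3·(1447,95) + (198,13)
step 5: (19603, 1287)  from 4·(4539,298) + (1447,95)
fundamental: x₁=19603, y₁=1287  (since 384277609 − 232·1656369 = 1)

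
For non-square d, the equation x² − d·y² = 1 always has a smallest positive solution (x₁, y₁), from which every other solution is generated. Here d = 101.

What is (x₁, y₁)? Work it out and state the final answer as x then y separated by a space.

d=101: √d = [10; 20] (ℓ=1, odd), read p_1/q_1
a_0=10:  p_0=10·1+0=10,  q_0=10·0+1=1
a_1=20:  p_1=20·10+1=201,  q_1=20·1+0=20
fundamental: x₁=201, y₁=20  (since 40401 − 101·400 = 1)

201 20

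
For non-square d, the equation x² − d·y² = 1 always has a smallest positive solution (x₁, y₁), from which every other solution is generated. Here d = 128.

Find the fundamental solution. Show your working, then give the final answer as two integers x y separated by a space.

d=128: √d = [11; 3,5,3,22] (ℓ=4, even), read p_3/q_3
a_0=11:  p_0=11·1+0=11,  q_0=11·0+1=1
…
a_2=5:  p_2=5·34+11=181,  q_2=5·3+1=16
a_3=3:  p_3=3·181+34=577,  q_3=3·16+3=51
fundamental: x₁=577, y₁=51  (since 332929 − 128·2601 = 1)

577 51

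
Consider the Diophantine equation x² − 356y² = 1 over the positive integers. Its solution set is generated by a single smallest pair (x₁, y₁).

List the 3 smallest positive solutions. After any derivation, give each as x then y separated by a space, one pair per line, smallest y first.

[18; 1,6,1,1,2,…,6,1,36] for √356; ℓ=14 ⇒ convergent index 13
k=0  a_k=18  p_k/q_k = 18/1
k=1  a_k=1  p_k/q_k = 19/1
k=2  a_k=6  p_k/q_k = 132/7
k=3  a_k=1  p_k/q_k = 151/8
…
k=6  a_k=1  p_k/q_k = 1000/53
k=7  a_k=8  p_k/q_k = 8717/462
k=8  a_k=1  p_k/q_k = 9717/515
…
k=10  a_k=1  p_k/q_k = 37868/2007
k=11  a_k=1  p_k/q_k = 66019/3499
k=12  a_k=6  p_k/q_k = 433982/23001
k=13  a_k=1  p_k/q_k = 500001/26500
fundamental: x₁=500001, y₁=26500  (since 250001000001 − 356·702250000 = 1)
k=2:  x_2 = 500001·500001+356·26500·26500 = 500002000001,  y_2 = 500001·26500+26500·500001 = 26500053000
k=3:  x_3 = 500001·500002000001+356·26500·26500053000 = 500003000004500001,  y_3 = 500001·26500053000+26500·500002000001 = 26500106000079500

500001 26500
500002000001 26500053000
500003000004500001 26500106000079500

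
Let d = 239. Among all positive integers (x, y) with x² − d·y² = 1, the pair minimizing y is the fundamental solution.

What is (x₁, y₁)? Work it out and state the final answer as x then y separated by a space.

6195120 400729

√239 = [15; 2,5,1,2,4,15,4,2,1,5,2,30, …], period ℓ=12 (even) → k=11
a_0=15:  p_0=15·1+0=15,  q_0=15·0+1=1
…
a_2=5:  p_2=5·31+15=170,  q_2=5·2+1=11
a_3=1:  p_3=1·170+31=201,  q_3=1·11+2=13
a_4=2:  p_4=2·201+170=572,  q_4=2·13+11=37
a_5=4:  p_5=4·572+201=2489,  q_5=4·37+13=161
…
a_7=4:  p_7=4·37907+2489=154117,  q_7=4·2452+161=9969
a_8=2:  p_8=2·154117+37907=346141,  q_8=2·9969+2452=22390
a_9=1:  p_9=1·346141+154117=500258,  q_9=1·22390+9969=32359
a_10=5:  p_10=5·500258+346141=2847431,  q_10=5·32359+22390=184185
a_11=2:  p_11=2·2847431+500258=6195120,  q_11=2·184185+32359=400729
→ (6195120, 400729).  Check: 6195120²=38379511814400, 239·400729²=38379511814399, difference 1.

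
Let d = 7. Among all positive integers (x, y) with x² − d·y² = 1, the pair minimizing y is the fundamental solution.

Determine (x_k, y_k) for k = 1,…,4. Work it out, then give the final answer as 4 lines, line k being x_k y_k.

8 3
127 48
2024 765
32257 12192

√7 = [2; 1,1,1,4, …], period ℓ=4 (even) → k=3
i=0: a=2 ⇒ p=2, q=1
i=1: a=1 ⇒ p=3, q=1
i=2: a=1 ⇒ p=5, q=2
i=3: a=1 ⇒ p=8, q=3
→ (8, 3).  Check: 8²=64, 7·3²=63, difference 1.
(x_2, y_2) = (8·8 + 7·3·3, 8·3 + 3·8) = (127, 48)
(x_3, y_3) = (8·127 + 7·3·48, 8·48 + 3·127) = (2024, 765)
(x_4, y_4) = (8·2024 + 7·3·765, 8·765 + 3·2024) = (32257, 12192)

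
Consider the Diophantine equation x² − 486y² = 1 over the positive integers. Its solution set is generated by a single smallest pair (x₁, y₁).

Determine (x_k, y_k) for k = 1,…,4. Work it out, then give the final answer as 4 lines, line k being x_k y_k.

√486 = [22; 22,44, …], period ℓ=2 (even) → k=1
i=0: a=22 ⇒ p=22, q=1
i=1: a=22 ⇒ p=485, q=22
(x₁, y₁) = (485, 22);  485² − 486·22² = 1 ✓
(485+22√486)^2 = 470449 + 21340√486
(485+22√486)^3 = 456335045 + 20699778√486
(485+22√486)^4 = 442644523201 + 20078763320√486

485 22
470449 21340
456335045 20699778
442644523201 20078763320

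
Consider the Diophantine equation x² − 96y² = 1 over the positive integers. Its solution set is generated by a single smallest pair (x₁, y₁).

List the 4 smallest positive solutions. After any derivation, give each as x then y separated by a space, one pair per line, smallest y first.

[9; 1,3,1,18] for √96; ℓ=4 ⇒ convergent index 3
k=0  a_k=9  p_k/q_k = 9/1
…
k=2  a_k=3  p_k/q_k = 39/4
k=3  a_k=1  p_k/q_k = 49/5
(x₁, y₁) = (49, 5);  49² − 96·5² = 1 ✓
(49+5√96)^2 = 4801 + 490√96
(49+5√96)^3 = 470449 + 48015√96
(49+5√96)^4 = 46099201 + 4704980√96

49 5
4801 490
470449 48015
46099201 4704980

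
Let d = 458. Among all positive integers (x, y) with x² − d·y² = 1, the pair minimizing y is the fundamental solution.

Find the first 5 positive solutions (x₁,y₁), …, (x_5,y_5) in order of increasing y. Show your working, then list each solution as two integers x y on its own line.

√458 → a₀=21, period (2,2,42); ℓ=3 odd so k=5
i=0: a=21 ⇒ p=21, q=1
i=1: a=2 ⇒ p=43, q=2
…
i=3: a=42 ⇒ p=4537, q=212
i=4: a=2 ⇒ p=9181, q=429
i=5: a=2 ⇒ p=22899, q=1070
→ (22899, 1070).  Check: 22899²=524364201, 458·1070²=524364200, difference 1.
n=2: (22899,1070)∘(22899,1070) = (22899·22899+458·1070·1070, 22899·1070+1070·22899) = (1048728401,49003860)
n=3: (1048728401,49003860)∘(22899,1070) = (22899·1048728401+458·1070·49003860, 22899·49003860+1070·1048728401) = (48029663286099,2244278779210)
n=4: (48029663286099,2244278779210)∘(22899,1070) = (22899·48029663286099+458·1070·2244278779210, 22899·2244278779210+1070·48029663286099) = (2199662518128033601,102783479481255720)
n=5: (2199662518128033601,102783479481255720)∘(22899,1070) = (22899·2199662518128033601+458·1070·102783479481255720, 22899·102783479481255720+1070·2199662518128033601) = (100740143957198019572499,4707277791038270685350)

22899 1070
1048728401 49003860
48029663286099 2244278779210
2199662518128033601 102783479481255720
100740143957198019572499 4707277791038270685350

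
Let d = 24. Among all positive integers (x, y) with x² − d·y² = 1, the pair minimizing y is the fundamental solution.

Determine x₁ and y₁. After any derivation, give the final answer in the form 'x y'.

5 1

√24 = [4; 1,8, …], period ℓ=2 (even) → k=1
i=0: a=4 ⇒ p=4, q=1
i=1: a=1 ⇒ p=5, q=1
(x₁, y₁) = (5, 1);  5² − 24·1² = 1 ✓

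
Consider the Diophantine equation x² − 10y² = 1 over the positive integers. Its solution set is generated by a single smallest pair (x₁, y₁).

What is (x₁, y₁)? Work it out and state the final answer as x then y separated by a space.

19 6

√10 → a₀=3, period (6); ℓ=1 odd so k=1
i=0: a=3 ⇒ p=3, q=1
i=1: a=6 ⇒ p=19, q=6
(x₁, y₁) = (19, 6);  19² − 10·6² = 1 ✓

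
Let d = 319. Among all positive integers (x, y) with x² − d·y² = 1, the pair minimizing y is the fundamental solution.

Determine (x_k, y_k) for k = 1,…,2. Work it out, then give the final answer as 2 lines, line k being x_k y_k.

d=319: √d = [17; 1,6,5,1,4,…,6,1,34] (ℓ=14, even), read p_13/q_13
a_0=17:  p_0=17·1+0=17,  q_0=17·0+1=1
…
a_3=5:  p_3=5·125+18=643,  q_3=5·7+1=36
…
a_8=3:  p_8=3·15628+11913=58797,  q_8=3·875+667=3292
…
a_11=5:  p_11=5·309613+250816=1798881,  q_11=5·17335+14043=100718
a_12=6:  p_12=6·1798881+309613=11102899,  q_12=6·100718+17335=621643
a_13=1:  p_13=1·11102899+1798881=12901780,  q_13=1·621643+100718=722361
(x₁, y₁) = (12901780, 722361);  12901780² − 319·722361² = 1 ✓
(x_2, y_2) = (12901780·12901780 + 319·722361·722361, 12901780·722361 + 722361·12901780) = (332911854336799, 18639485405160)

12901780 722361
332911854336799 18639485405160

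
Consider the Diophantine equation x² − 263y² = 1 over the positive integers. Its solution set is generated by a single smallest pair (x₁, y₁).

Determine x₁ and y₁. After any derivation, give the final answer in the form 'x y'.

139128 8579

√263 = [16; 4,1,1,1,1,15,1,1,1,1,4,32, …], period ℓ=12 (even) → k=11
a_0=16:  p_0=16·1+0=16,  q_0=16·0+1=1
…
a_2=1:  p_2=1·65+16=81,  q_2=1·4+1=5
a_3=1:  p_3=1·81+65=146,  q_3=1·5+4=9
…
a_5=1:  p_5=1·227+146=373,  q_5=1·14+9=23
a_6=15:  p_6=15·373+227=5822,  q_6=15·23+14=359
…
a_10=1:  p_10=1·18212+12017=30229,  q_10=1·1123+741=1864
a_11=4:  p_11=4·30229+18212=139128,  q_11=4·1864+1123=8579
fundamental: x₁=139128, y₁=8579  (since 19356600384 − 263·73599241 = 1)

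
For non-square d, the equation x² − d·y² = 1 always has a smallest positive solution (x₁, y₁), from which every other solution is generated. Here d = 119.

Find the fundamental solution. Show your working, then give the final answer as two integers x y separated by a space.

√119 = [10; 1,9,1,20, …], period ℓ=4 (even) → k=3
step 0: (10, 1)  from 10·(1,0) + (0,1)
…
step 2: (109, 10)  from 9·(11,1) + (10,1)
step 3: (120, 11)  from 1·(109,10) + (11,1)
fundamental: x₁=120, y₁=11  (since 14400 − 119·121 = 1)

120 11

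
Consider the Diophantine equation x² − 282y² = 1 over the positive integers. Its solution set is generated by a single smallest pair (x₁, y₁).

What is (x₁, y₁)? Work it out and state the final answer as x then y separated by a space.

d=282: √d = [16; 1,3,1,4,1,3,1,32] (ℓ=8, even), read p_7/q_7
step 0: (16, 1)  from 16·(1,0) + (0,1)
step 1: (17, 1)  from 1·(16,1) + (1,0)
…
step 6: (1864, 111)  from 3·(487,29) + (403,24)
step 7: (2351, 140)  from 1·(1864,111) + (487,29)
fundamental: x₁=2351, y₁=140  (since 5527201 − 282·19600 = 1)

2351 140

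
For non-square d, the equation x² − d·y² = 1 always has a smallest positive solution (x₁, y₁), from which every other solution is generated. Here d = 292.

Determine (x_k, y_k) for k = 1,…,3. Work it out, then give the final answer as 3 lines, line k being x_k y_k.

2281249 133500
10408194000001 609093483000
47487364308614281249 2778987798000400500

d=292: √d = [17; 11,2,1,3,8,3,1,2,11,34] (ℓ=10, even), read p_9/q_9
i=0: a=17 ⇒ p=17, q=1
i=1: a=11 ⇒ p=188, q=11
i=2: a=2 ⇒ p=393, q=23
i=3: a=1 ⇒ p=581, q=34
i=4: a=3 ⇒ p=2136, q=125
i=5: a=8 ⇒ p=17669, q=1034
…
i=8: a=2 ⇒ p=200767, q=11749
i=9: a=11 ⇒ p=2281249, q=133500
→ (2281249, 133500).  Check: 2281249²=5204097000001, 292·133500²=5204097000000, difference 1.
(2281249+133500√292)^2 = 10408194000001 + 609093483000√292
(2281249+133500√292)^3 = 47487364308614281249 + 2778987798000400500√292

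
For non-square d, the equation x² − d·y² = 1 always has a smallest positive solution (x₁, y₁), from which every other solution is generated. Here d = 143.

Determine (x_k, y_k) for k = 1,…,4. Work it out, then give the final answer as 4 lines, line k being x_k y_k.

√143 = [11; 1,22, …], period ℓ=2 (even) → k=1
k=0  a_k=11  p_k/q_k = 11/1
k=1  a_k=1  p_k/q_k = 12/1
(x₁, y₁) = (12, 1);  12² − 143·1² = 1 ✓
(12+1√143)^2 = 287 + 24√143
(12+1√143)^3 = 6876 + 575√143
(12+1√143)^4 = 164737 + 13776√143

12 1
287 24
6876 575
164737 13776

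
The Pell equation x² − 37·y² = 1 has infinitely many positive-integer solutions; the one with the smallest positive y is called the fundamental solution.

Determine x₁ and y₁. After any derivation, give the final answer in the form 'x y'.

[6; 12] for √37; ℓ=1 ⇒ convergent index 1
k=0  a_k=6  p_k/q_k = 6/1
k=1  a_k=12  p_k/q_k = 73/12
fundamental: x₁=73, y₁=12  (since 5329 − 37·144 = 1)

73 12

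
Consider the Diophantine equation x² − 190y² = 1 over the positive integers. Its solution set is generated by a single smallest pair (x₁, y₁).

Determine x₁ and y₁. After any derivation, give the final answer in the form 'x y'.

√190 → a₀=13, period (1,3,1,1,1,…,3,1,26); ℓ=14 even so k=13
step 0: (13, 1)  from 13·(1,0) + (0,1)
step 1: (14, 1)  from 1·(13,1) + (1,0)
…
step 4: (124, 9)  from 1·(69,5) + (55,4)
step 5: (193, 14)  from 1·(124,9) + (69,5)
…
step 7: (1213, 88)  from 2·(510,37) + (193,14)
…
step 10: (7085, 514)  from 1·(4149,301) + (2936,213)
…
step 12: (40787, 2959)  from 3·(11234,815) + (7085,514)
step 13: (52021, 3774)  from 1·(40787,2959) + (11234,815)
fundamental: x₁=52021, y₁=3774  (since 2706184441 − 190·14243076 = 1)

52021 3774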